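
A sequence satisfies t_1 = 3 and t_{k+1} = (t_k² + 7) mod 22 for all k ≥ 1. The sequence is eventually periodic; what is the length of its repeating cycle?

6

Computing terms: t_1 = 3, t_2 = 16, t_3 = 21, t_4 = 8, t_5 = 5, t_6 = 10, t_7 = 19, t_8 = 16.
Since t_8 = t_2 = 16, the sequence is eventually periodic: after a pre-period of length 1 it cycles with period 6.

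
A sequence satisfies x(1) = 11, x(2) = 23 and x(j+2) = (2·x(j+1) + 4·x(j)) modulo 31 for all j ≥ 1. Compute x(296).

16

We have x(1) = 11, x(2) = 23, x(3) = 28, x(4) = 24, x(5) = 5, x(6) = 13, x(7) = 15, x(8) = 20, x(9) = 7, x(10) = 1, x(11) = 30, x(12) = 2, x(13) = 0, x(14) = 8, x(15) = 16, x(16) = 2, x(17) = 6, x(18) = 20, x(19) = 2, x(20) = 22, x(21) = 21, x(22) = 6, x(23) = 3, x(24) = 30, x(25) = 10, x(26) = 16, x(27) = 10, x(28) = 22, x(29) = 22, x(30) = 8, x(31) = 11, x(32) = 23.
The sequence repeats with period 30.
(296 - 1) mod 30 = 25, so x(296) = x(26) = 16.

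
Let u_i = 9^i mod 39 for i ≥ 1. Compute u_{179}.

3

u_1 = 9; u_2 = 3; u_3 = 27; u_4 = 9.
Since u_4 = u_1 = 9, the sequence is periodic with period 3.
(179 - 1) mod 3 = 1, so u_{179} = u_2 = 3.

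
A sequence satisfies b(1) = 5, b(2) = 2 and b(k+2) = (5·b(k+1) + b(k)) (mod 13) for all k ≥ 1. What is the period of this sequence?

b(1) = 5; b(2) = 2; b(3) = 2; b(4) = 12; b(5) = 10; b(6) = 10; b(7) = 8; b(8) = 11; b(9) = 11; b(10) = 1; b(11) = 3; b(12) = 3; b(13) = 5; b(14) = 2.
The sequence repeats with period 12.

12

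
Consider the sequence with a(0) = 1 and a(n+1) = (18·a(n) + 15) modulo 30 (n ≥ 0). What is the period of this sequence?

We have a(0) = 1; a(1) = 3; a(2) = 9; a(3) = 27; a(4) = 21; a(5) = 3.
Since a(5) = a(1) = 3, the sequence is eventually periodic: after a pre-period of length 1 it cycles with period 4.

4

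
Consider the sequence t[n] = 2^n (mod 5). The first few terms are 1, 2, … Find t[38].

t[0] = 1,  t[1] = 2,  t[2] = 4,  t[3] = 3,  t[4] = 1.
The sequence repeats with period 4.
So t[38] = t[0 + ((38-0) mod 4)] = t[2] = 4.

4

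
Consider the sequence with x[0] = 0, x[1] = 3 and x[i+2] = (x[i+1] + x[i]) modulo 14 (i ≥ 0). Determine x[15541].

x[0] = 0,  x[1] = 3,  x[2] = 3,  x[3] = 6,  x[4] = 9,  x[5] = 1,  x[6] = 10,  x[7] = 11,  x[8] = 7,  x[9] = 4,  x[10] = 11,  x[11] = 1,  x[12] = 12,  x[13] = 13,  x[14] = 11,  x[15] = 10,  x[16] = 7,  x[17] = 3,  x[18] = 10,  x[19] = 13,  x[20] = 9,  x[21] = 8,  x[22] = 3,  x[23] = 11,  x[24] = 0,  x[25] = 11,  x[26] = 11,  x[27] = 8,  x[28] = 5,  x[29] = 13,  x[30] = 4,  x[31] = 3,  x[32] = 7,  x[33] = 10,  x[34] = 3,  x[35] = 13,  x[36] = 2,  x[37] = 1,  x[38] = 3,  x[39] = 4,  x[40] = 7,  x[41] = 11,  x[42] = 4,  x[43] = 1,  x[44] = 5,  x[45] = 6,  x[46] = 11,  x[47] = 3,  x[48] = 0,  x[49] = 3.
Since (x[48], x[49]) = (x[0], x[1]) = (0, 3) (two consecutive terms determine the rest), the sequence is periodic with period 48.
(15541 - 0) mod 48 = 37, so x[15541] = x[37] = 1.

1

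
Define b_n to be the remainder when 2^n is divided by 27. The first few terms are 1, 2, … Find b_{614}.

4

b_0 = 1,  b_1 = 2,  b_2 = 4,  b_3 = 8,  b_4 = 16,  b_5 = 5,  b_6 = 10,  b_7 = 20,  b_8 = 13,  b_9 = 26,  b_{10} = 25,  b_{11} = 23,  b_{12} = 19,  b_{13} = 11,  b_{14} = 22,  b_{15} = 17,  b_{16} = 7,  b_{17} = 14,  b_{18} = 1.
Since b_{18} = b_0 = 1, the sequence is periodic with period 18.
So b_{614} = b_{0 + ((614-0) mod 18)} = b_2 = 4.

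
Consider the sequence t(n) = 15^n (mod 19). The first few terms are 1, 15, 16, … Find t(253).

Listing terms: t(0) = 1, t(1) = 15, t(2) = 16, t(3) = 12, t(4) = 9, t(5) = 2, t(6) = 11, t(7) = 13, t(8) = 5, t(9) = 18, t(10) = 4, t(11) = 3, t(12) = 7, t(13) = 10, t(14) = 17, t(15) = 8, t(16) = 6, t(17) = 14, t(18) = 1.
The sequence repeats with period 18.
So t(253) = t(0 + ((253-0) mod 18)) = t(1) = 15.

15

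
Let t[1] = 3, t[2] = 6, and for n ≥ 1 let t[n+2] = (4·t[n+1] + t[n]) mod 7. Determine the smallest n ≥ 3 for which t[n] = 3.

17

Listing terms: t[1] = 3,  t[2] = 6,  t[3] = 6,  t[4] = 2,  t[5] = 0,  t[6] = 2,  t[7] = 1,  t[8] = 6,  t[9] = 4,  t[10] = 1,  t[11] = 1,  t[12] = 5,  t[13] = 0,  t[14] = 5,  t[15] = 6,  t[16] = 1,  t[17] = 3,  t[18] = 6.
Since (t[17], t[18]) = (t[1], t[2]) = (3, 6) (two consecutive terms determine the rest), the sequence is periodic with period 16.
The value 3 next appears (with n ≥ 3) at t[17].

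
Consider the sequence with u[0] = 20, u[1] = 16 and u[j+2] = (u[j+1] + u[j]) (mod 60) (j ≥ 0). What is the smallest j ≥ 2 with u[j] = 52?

3

Computing terms: u[0] = 20; u[1] = 16; u[2] = 36; u[3] = 52; u[4] = 28; u[5] = 20; u[6] = 48; u[7] = 8; u[8] = 56; u[9] = 4; u[10] = 0; u[11] = 4; u[12] = 4; u[13] = 8; u[14] = 12; u[15] = 20; u[16] = 32; u[17] = 52; u[18] = 24; u[19] = 16; u[20] = 40; u[21] = 56; u[22] = 36; u[23] = 32; u[24] = 8; u[25] = 40; u[26] = 48; u[27] = 28; u[28] = 16; u[29] = 44; u[30] = 0; u[31] = 44; u[32] = 44; u[33] = 28; u[34] = 12; u[35] = 40; u[36] = 52; u[37] = 32; u[38] = 24; u[39] = 56; u[40] = 20; u[41] = 16.
The sequence repeats with period 40.
The value 52 first appears (with j ≥ 2) at u[3].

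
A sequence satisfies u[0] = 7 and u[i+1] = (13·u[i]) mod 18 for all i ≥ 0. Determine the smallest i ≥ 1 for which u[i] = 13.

2

We have u[0] = 7, u[1] = 1, u[2] = 13, u[3] = 7.
The sequence repeats with period 3.
The value 13 first appears (with i ≥ 1) at u[2].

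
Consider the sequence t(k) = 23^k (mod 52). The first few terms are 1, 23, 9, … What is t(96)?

Listing terms: t(0) = 1; t(1) = 23; t(2) = 9; t(3) = 51; t(4) = 29; t(5) = 43; t(6) = 1.
Since t(6) = t(0) = 1, the sequence is periodic with period 6.
(96 - 0) mod 6 = 0, so t(96) = t(0) = 1.

1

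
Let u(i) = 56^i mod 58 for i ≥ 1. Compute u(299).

Listing terms: u(1) = 56, u(2) = 4, u(3) = 50, u(4) = 16, u(5) = 26, u(6) = 6, u(7) = 46, u(8) = 24, u(9) = 10, u(10) = 38, u(11) = 40, u(12) = 36, u(13) = 44, u(14) = 28, u(15) = 2, u(16) = 54, u(17) = 8, u(18) = 42, u(19) = 32, u(20) = 52, u(21) = 12, u(22) = 34, u(23) = 48, u(24) = 20, u(25) = 18, u(26) = 22, u(27) = 14, u(28) = 30, u(29) = 56.
Since u(29) = u(1) = 56, the sequence is periodic with period 28.
So u(299) = u(1 + ((299-1) mod 28)) = u(19) = 32.

32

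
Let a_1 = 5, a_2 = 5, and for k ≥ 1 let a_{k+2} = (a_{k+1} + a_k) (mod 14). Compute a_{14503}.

a_1 = 5,  a_2 = 5,  a_3 = 10,  a_4 = 1,  a_5 = 11,  a_6 = 12,  a_7 = 9,  a_8 = 7,  a_9 = 2,  a_{10} = 9,  a_{11} = 11,  a_{12} = 6,  a_{13} = 3,  a_{14} = 9,  a_{15} = 12,  a_{16} = 7,  a_{17} = 5,  a_{18} = 12,  a_{19} = 3,  a_{20} = 1,  a_{21} = 4,  a_{22} = 5,  a_{23} = 9,  a_{24} = 0,  a_{25} = 9,  a_{26} = 9,  a_{27} = 4,  a_{28} = 13,  a_{29} = 3,  a_{30} = 2,  a_{31} = 5,  a_{32} = 7,  a_{33} = 12,  a_{34} = 5,  a_{35} = 3,  a_{36} = 8,  a_{37} = 11,  a_{38} = 5,  a_{39} = 2,  a_{40} = 7,  a_{41} = 9,  a_{42} = 2,  a_{43} = 11,  a_{44} = 13,  a_{45} = 10,  a_{46} = 9,  a_{47} = 5,  a_{48} = 0,  a_{49} = 5,  a_{50} = 5.
The sequence repeats with period 48.
So a_{14503} = a_{1 + ((14503-1) mod 48)} = a_7 = 9.

9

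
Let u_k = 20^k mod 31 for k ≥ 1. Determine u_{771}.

4

Listing terms: u_1 = 20, u_2 = 28, u_3 = 2, u_4 = 9, u_5 = 25, u_6 = 4, u_7 = 18, u_8 = 19, u_9 = 8, u_{10} = 5, u_{11} = 7, u_{12} = 16, u_{13} = 10, u_{14} = 14, u_{15} = 1, u_{16} = 20.
The sequence repeats with period 15.
(771 - 1) mod 15 = 5, so u_{771} = u_6 = 4.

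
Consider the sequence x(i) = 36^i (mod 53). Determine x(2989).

Computing terms: x(1) = 36; x(2) = 24; x(3) = 16; x(4) = 46; x(5) = 13; x(6) = 44; x(7) = 47; x(8) = 49; x(9) = 15; x(10) = 10; x(11) = 42; x(12) = 28; x(13) = 1; x(14) = 36.
The sequence repeats with period 13.
So x(2989) = x(1 + ((2989-1) mod 13)) = x(12) = 28.

28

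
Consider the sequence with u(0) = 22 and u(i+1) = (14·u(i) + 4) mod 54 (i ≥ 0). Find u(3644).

34

Computing terms: u(0) = 22, u(1) = 42, u(2) = 52, u(3) = 30, u(4) = 46, u(5) = 0, u(6) = 4, u(7) = 6, u(8) = 34, u(9) = 48, u(10) = 28, u(11) = 18, u(12) = 40, u(13) = 24, u(14) = 16, u(15) = 12, u(16) = 10, u(17) = 36, u(18) = 22.
The sequence repeats with period 18.
So u(3644) = u(0 + ((3644-0) mod 18)) = u(8) = 34.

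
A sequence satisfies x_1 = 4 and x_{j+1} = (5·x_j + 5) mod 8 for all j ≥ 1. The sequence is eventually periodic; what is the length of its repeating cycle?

8

Listing terms: x_1 = 4, x_2 = 1, x_3 = 2, x_4 = 7, x_5 = 0, x_6 = 5, x_7 = 6, x_8 = 3, x_9 = 4.
Since x_9 = x_1 = 4, the sequence is periodic with period 8.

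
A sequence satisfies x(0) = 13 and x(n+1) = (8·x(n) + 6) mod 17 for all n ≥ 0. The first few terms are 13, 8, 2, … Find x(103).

3

Computing terms: x(0) = 13,  x(1) = 8,  x(2) = 2,  x(3) = 5,  x(4) = 12,  x(5) = 0,  x(6) = 6,  x(7) = 3,  x(8) = 13.
Since x(8) = x(0) = 13, the sequence is periodic with period 8.
So x(103) = x(0 + ((103-0) mod 8)) = x(7) = 3.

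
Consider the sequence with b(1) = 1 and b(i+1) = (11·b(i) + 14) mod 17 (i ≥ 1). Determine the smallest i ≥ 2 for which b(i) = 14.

4

Listing terms: b(1) = 1,  b(2) = 8,  b(3) = 0,  b(4) = 14,  b(5) = 15,  b(6) = 9,  b(7) = 11,  b(8) = 16,  b(9) = 3,  b(10) = 13,  b(11) = 4,  b(12) = 7,  b(13) = 6,  b(14) = 12,  b(15) = 10,  b(16) = 5,  b(17) = 1.
The sequence repeats with period 16.
The value 14 first appears (with i ≥ 2) at b(4).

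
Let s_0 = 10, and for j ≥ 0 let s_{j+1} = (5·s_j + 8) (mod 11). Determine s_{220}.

10

We have s_0 = 10,  s_1 = 3,  s_2 = 1,  s_3 = 2,  s_4 = 7,  s_5 = 10.
The sequence repeats with period 5.
So s_{220} = s_{0 + ((220-0) mod 5)} = s_0 = 10.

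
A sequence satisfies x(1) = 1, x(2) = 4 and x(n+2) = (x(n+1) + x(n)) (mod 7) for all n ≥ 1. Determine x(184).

Listing terms: x(1) = 1; x(2) = 4; x(3) = 5; x(4) = 2; x(5) = 0; x(6) = 2; x(7) = 2; x(8) = 4; x(9) = 6; x(10) = 3; x(11) = 2; x(12) = 5; x(13) = 0; x(14) = 5; x(15) = 5; x(16) = 3; x(17) = 1; x(18) = 4.
The sequence repeats with period 16.
(184 - 1) mod 16 = 7, so x(184) = x(8) = 4.

4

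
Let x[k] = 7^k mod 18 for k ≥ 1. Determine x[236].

13

Computing terms: x[1] = 7, x[2] = 13, x[3] = 1, x[4] = 7.
The sequence repeats with period 3.
So x[236] = x[1 + ((236-1) mod 3)] = x[2] = 13.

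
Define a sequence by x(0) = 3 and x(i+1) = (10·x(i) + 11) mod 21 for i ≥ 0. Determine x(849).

x(0) = 3, x(1) = 20, x(2) = 1, x(3) = 0, x(4) = 11, x(5) = 16, x(6) = 3.
Since x(6) = x(0) = 3, the sequence is periodic with period 6.
So x(849) = x(0 + ((849-0) mod 6)) = x(3) = 0.

0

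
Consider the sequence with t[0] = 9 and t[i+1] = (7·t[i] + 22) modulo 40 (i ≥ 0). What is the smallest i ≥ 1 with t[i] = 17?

2

Computing terms: t[0] = 9; t[1] = 5; t[2] = 17; t[3] = 21; t[4] = 9.
Since t[4] = t[0] = 9, the sequence is periodic with period 4.
The value 17 first appears (with i ≥ 1) at t[2].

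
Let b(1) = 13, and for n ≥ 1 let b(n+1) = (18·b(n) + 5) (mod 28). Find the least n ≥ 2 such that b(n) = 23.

Listing terms: b(1) = 13; b(2) = 15; b(3) = 23; b(4) = 27; b(5) = 15.
Since b(5) = b(2) = 15, the sequence is eventually periodic: after a pre-period of length 1 it cycles with period 3.
The value 23 first appears (with n ≥ 2) at b(3).

3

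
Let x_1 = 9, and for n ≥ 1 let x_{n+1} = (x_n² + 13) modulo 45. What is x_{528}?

We have x_1 = 9; x_2 = 4; x_3 = 29; x_4 = 44; x_5 = 14; x_6 = 29.
Since x_6 = x_3 = 29, the sequence is eventually periodic: after a pre-period of length 2 it cycles with period 3.
For n ≥ 3, x_n depends only on (n - 3) mod 3. (528 - 3) mod 3 = 0, so x_{528} = x_3 = 29.

29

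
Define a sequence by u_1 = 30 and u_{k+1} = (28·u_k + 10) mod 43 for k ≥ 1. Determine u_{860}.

38

Computing terms: u_1 = 30, u_2 = 33, u_3 = 31, u_4 = 18, u_5 = 41, u_6 = 40, u_7 = 12, u_8 = 2, u_9 = 23, u_{10} = 9, u_{11} = 4, u_{12} = 36, u_{13} = 29, u_{14} = 5, u_{15} = 21, u_{16} = 39, u_{17} = 27, u_{18} = 35, u_{19} = 1, u_{20} = 38, u_{21} = 42, u_{22} = 25, u_{23} = 22, u_{24} = 24, u_{25} = 37, u_{26} = 14, u_{27} = 15, u_{28} = 0, u_{29} = 10, u_{30} = 32, u_{31} = 3, u_{32} = 8, u_{33} = 19, u_{34} = 26, u_{35} = 7, u_{36} = 34, u_{37} = 16, u_{38} = 28, u_{39} = 20, u_{40} = 11, u_{41} = 17, u_{42} = 13, u_{43} = 30.
The sequence repeats with period 42.
(860 - 1) mod 42 = 19, so u_{860} = u_{20} = 38.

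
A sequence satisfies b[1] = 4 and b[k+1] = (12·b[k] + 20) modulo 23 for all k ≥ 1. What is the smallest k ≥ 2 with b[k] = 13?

6

b[1] = 4, b[2] = 22, b[3] = 8, b[4] = 1, b[5] = 9, b[6] = 13, b[7] = 15, b[8] = 16, b[9] = 5, b[10] = 11, b[11] = 14, b[12] = 4.
Since b[12] = b[1] = 4, the sequence is periodic with period 11.
The value 13 first appears (with k ≥ 2) at b[6].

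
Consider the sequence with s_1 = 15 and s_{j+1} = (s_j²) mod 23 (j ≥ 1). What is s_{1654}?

s_1 = 15,  s_2 = 18,  s_3 = 2,  s_4 = 4,  s_5 = 16,  s_6 = 3,  s_7 = 9,  s_8 = 12,  s_9 = 6,  s_{10} = 13,  s_{11} = 8,  s_{12} = 18.
Since s_{12} = s_2 = 18, the sequence is eventually periodic: after a pre-period of length 1 it cycles with period 10.
For j ≥ 2, s_j depends only on (j - 2) mod 10. (1654 - 2) mod 10 = 2, so s_{1654} = s_4 = 4.

4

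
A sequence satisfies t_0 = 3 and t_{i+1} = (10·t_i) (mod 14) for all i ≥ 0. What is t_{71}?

t_0 = 3,  t_1 = 2,  t_2 = 6,  t_3 = 4,  t_4 = 12,  t_5 = 8,  t_6 = 10,  t_7 = 2.
Since t_7 = t_1 = 2, the sequence is eventually periodic: after a pre-period of length 1 it cycles with period 6.
For i ≥ 1, t_i depends only on (i - 1) mod 6. (71 - 1) mod 6 = 4, so t_{71} = t_5 = 8.

8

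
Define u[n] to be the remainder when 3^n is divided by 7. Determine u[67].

3

Listing terms: u[0] = 1; u[1] = 3; u[2] = 2; u[3] = 6; u[4] = 4; u[5] = 5; u[6] = 1.
The sequence repeats with period 6.
(67 - 0) mod 6 = 1, so u[67] = u[1] = 3.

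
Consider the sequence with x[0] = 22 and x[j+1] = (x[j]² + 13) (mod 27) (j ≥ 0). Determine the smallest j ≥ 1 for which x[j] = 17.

Listing terms: x[0] = 22,  x[1] = 11,  x[2] = 26,  x[3] = 14,  x[4] = 20,  x[5] = 8,  x[6] = 23,  x[7] = 2,  x[8] = 17,  x[9] = 5,  x[10] = 11.
Since x[10] = x[1] = 11, the sequence is eventually periodic: after a pre-period of length 1 it cycles with period 9.
The value 17 first appears (with j ≥ 1) at x[8].

8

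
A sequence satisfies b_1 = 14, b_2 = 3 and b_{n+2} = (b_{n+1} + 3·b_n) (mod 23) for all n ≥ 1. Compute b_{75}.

Listing terms: b_1 = 14, b_2 = 3, b_3 = 22, b_4 = 8, b_5 = 5, b_6 = 6, b_7 = 21, b_8 = 16, b_9 = 10, b_{10} = 12, b_{11} = 19, b_{12} = 9, b_{13} = 20, b_{14} = 1, b_{15} = 15, b_{16} = 18, b_{17} = 17, b_{18} = 2, b_{19} = 7, b_{20} = 13, b_{21} = 11, b_{22} = 4, b_{23} = 14, b_{24} = 3.
Since (b_{23}, b_{24}) = (b_1, b_2) = (14, 3) (two consecutive terms determine the rest), the sequence is periodic with period 22.
(75 - 1) mod 22 = 8, so b_{75} = b_9 = 10.

10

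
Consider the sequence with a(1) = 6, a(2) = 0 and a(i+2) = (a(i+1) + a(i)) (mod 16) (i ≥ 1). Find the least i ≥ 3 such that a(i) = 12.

We have a(1) = 6; a(2) = 0; a(3) = 6; a(4) = 6; a(5) = 12; a(6) = 2; a(7) = 14; a(8) = 0; a(9) = 14; a(10) = 14; a(11) = 12; a(12) = 10; a(13) = 6; a(14) = 0.
The sequence repeats with period 12.
The value 12 first appears (with i ≥ 3) at a(5).

5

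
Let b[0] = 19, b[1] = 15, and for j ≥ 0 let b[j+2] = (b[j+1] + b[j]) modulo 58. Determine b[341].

16

b[0] = 19; b[1] = 15; b[2] = 34; b[3] = 49; b[4] = 25; b[5] = 16; b[6] = 41; b[7] = 57; b[8] = 40; b[9] = 39; b[10] = 21; b[11] = 2; b[12] = 23; b[13] = 25; b[14] = 48; b[15] = 15; b[16] = 5; b[17] = 20; b[18] = 25; b[19] = 45; b[20] = 12; b[21] = 57; b[22] = 11; b[23] = 10; b[24] = 21; b[25] = 31; b[26] = 52; b[27] = 25; b[28] = 19; b[29] = 44; b[30] = 5; b[31] = 49; b[32] = 54; b[33] = 45; b[34] = 41; b[35] = 28; b[36] = 11; b[37] = 39; b[38] = 50; b[39] = 31; b[40] = 23; b[41] = 54; b[42] = 19; b[43] = 15.
Since (b[42], b[43]) = (b[0], b[1]) = (19, 15) (two consecutive terms determine the rest), the sequence is periodic with period 42.
So b[341] = b[0 + ((341-0) mod 42)] = b[5] = 16.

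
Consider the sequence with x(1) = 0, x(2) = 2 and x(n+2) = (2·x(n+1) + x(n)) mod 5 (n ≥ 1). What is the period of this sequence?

12

Computing terms: x(1) = 0,  x(2) = 2,  x(3) = 4,  x(4) = 0,  x(5) = 4,  x(6) = 3,  x(7) = 0,  x(8) = 3,  x(9) = 1,  x(10) = 0,  x(11) = 1,  x(12) = 2,  x(13) = 0,  x(14) = 2.
Since (x(13), x(14)) = (x(1), x(2)) = (0, 2) (two consecutive terms determine the rest), the sequence is periodic with period 12.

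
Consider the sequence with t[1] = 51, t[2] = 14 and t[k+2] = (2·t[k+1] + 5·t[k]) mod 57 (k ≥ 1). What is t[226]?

t[1] = 51; t[2] = 14; t[3] = 55; t[4] = 9; t[5] = 8; t[6] = 4; t[7] = 48; t[8] = 2; t[9] = 16; t[10] = 42; t[11] = 50; t[12] = 25; t[13] = 15; t[14] = 41; t[15] = 43; t[16] = 6; t[17] = 56; t[18] = 28; t[19] = 51; t[20] = 14.
Since (t[19], t[20]) = (t[1], t[2]) = (51, 14) (two consecutive terms determine the rest), the sequence is periodic with period 18.
(226 - 1) mod 18 = 9, so t[226] = t[10] = 42.

42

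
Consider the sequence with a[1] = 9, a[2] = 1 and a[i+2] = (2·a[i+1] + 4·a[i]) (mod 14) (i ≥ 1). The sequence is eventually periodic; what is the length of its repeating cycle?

48

Computing terms: a[1] = 9, a[2] = 1, a[3] = 10, a[4] = 10, a[5] = 4, a[6] = 6, a[7] = 0, a[8] = 10, a[9] = 6, a[10] = 10, a[11] = 2, a[12] = 2, a[13] = 12, a[14] = 4, a[15] = 0, a[16] = 2, a[17] = 4, a[18] = 2, a[19] = 6, a[20] = 6, a[21] = 8, a[22] = 12, a[23] = 0, a[24] = 6, a[25] = 12, a[26] = 6, a[27] = 4, a[28] = 4, a[29] = 10, a[30] = 8, a[31] = 0, a[32] = 4, a[33] = 8, a[34] = 4, a[35] = 12, a[36] = 12, a[37] = 2, a[38] = 10, a[39] = 0, a[40] = 12, a[41] = 10, a[42] = 12, a[43] = 8, a[44] = 8, a[45] = 6, a[46] = 2, a[47] = 0, a[48] = 8, a[49] = 2, a[50] = 8, a[51] = 10, a[52] = 10.
Since (a[51], a[52]) = (a[3], a[4]) = (10, 10) (two consecutive terms determine the rest), the sequence is eventually periodic: after a pre-period of length 2 it cycles with period 48.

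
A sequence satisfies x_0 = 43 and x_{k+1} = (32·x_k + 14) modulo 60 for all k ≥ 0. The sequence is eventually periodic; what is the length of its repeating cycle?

4

We have x_0 = 43,  x_1 = 10,  x_2 = 34,  x_3 = 22,  x_4 = 58,  x_5 = 10.
Since x_5 = x_1 = 10, the sequence is eventually periodic: after a pre-period of length 1 it cycles with period 4.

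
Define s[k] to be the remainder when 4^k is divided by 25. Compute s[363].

s[1] = 4; s[2] = 16; s[3] = 14; s[4] = 6; s[5] = 24; s[6] = 21; s[7] = 9; s[8] = 11; s[9] = 19; s[10] = 1; s[11] = 4.
The sequence repeats with period 10.
So s[363] = s[1 + ((363-1) mod 10)] = s[3] = 14.

14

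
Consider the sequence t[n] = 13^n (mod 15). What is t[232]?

1

Computing terms: t[1] = 13,  t[2] = 4,  t[3] = 7,  t[4] = 1,  t[5] = 13.
Since t[5] = t[1] = 13, the sequence is periodic with period 4.
So t[232] = t[1 + ((232-1) mod 4)] = t[4] = 1.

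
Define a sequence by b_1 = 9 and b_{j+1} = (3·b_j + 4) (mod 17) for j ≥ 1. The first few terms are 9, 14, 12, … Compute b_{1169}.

9

b_1 = 9; b_2 = 14; b_3 = 12; b_4 = 6; b_5 = 5; b_6 = 2; b_7 = 10; b_8 = 0; b_9 = 4; b_{10} = 16; b_{11} = 1; b_{12} = 7; b_{13} = 8; b_{14} = 11; b_{15} = 3; b_{16} = 13; b_{17} = 9.
The sequence repeats with period 16.
(1169 - 1) mod 16 = 0, so b_{1169} = b_1 = 9.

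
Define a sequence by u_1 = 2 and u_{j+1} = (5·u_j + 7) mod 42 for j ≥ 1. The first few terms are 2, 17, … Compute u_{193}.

Listing terms: u_1 = 2; u_2 = 17; u_3 = 8; u_4 = 5; u_5 = 32; u_6 = 41; u_7 = 2.
The sequence repeats with period 6.
(193 - 1) mod 6 = 0, so u_{193} = u_1 = 2.

2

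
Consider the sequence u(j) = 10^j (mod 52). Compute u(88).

Listing terms: u(1) = 10,  u(2) = 48,  u(3) = 12,  u(4) = 16,  u(5) = 4,  u(6) = 40,  u(7) = 36,  u(8) = 48.
Since u(8) = u(2) = 48, the sequence is eventually periodic: after a pre-period of length 1 it cycles with period 6.
For j ≥ 2, u(j) depends only on (j - 2) mod 6. (88 - 2) mod 6 = 2, so u(88) = u(4) = 16.

16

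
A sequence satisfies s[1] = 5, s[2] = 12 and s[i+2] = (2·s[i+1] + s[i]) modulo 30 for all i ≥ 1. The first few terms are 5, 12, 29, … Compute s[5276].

28

We have s[1] = 5,  s[2] = 12,  s[3] = 29,  s[4] = 10,  s[5] = 19,  s[6] = 18,  s[7] = 25,  s[8] = 8,  s[9] = 11,  s[10] = 0,  s[11] = 11,  s[12] = 22,  s[13] = 25,  s[14] = 12,  s[15] = 19,  s[16] = 20,  s[17] = 29,  s[18] = 18,  s[19] = 5,  s[20] = 28,  s[21] = 1,  s[22] = 0,  s[23] = 1,  s[24] = 2,  s[25] = 5,  s[26] = 12.
Since (s[25], s[26]) = (s[1], s[2]) = (5, 12) (two consecutive terms determine the rest), the sequence is periodic with period 24.
(5276 - 1) mod 24 = 19, so s[5276] = s[20] = 28.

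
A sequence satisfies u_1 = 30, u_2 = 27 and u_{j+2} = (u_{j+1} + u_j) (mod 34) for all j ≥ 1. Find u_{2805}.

u_1 = 30, u_2 = 27, u_3 = 23, u_4 = 16, u_5 = 5, u_6 = 21, u_7 = 26, u_8 = 13, u_9 = 5, u_{10} = 18, u_{11} = 23, u_{12} = 7, u_{13} = 30, u_{14} = 3, u_{15} = 33, u_{16} = 2, u_{17} = 1, u_{18} = 3, u_{19} = 4, u_{20} = 7, u_{21} = 11, u_{22} = 18, u_{23} = 29, u_{24} = 13, u_{25} = 8, u_{26} = 21, u_{27} = 29, u_{28} = 16, u_{29} = 11, u_{30} = 27, u_{31} = 4, u_{32} = 31, u_{33} = 1, u_{34} = 32, u_{35} = 33, u_{36} = 31, u_{37} = 30, u_{38} = 27.
The sequence repeats with period 36.
So u_{2805} = u_{1 + ((2805-1) mod 36)} = u_{33} = 1.

1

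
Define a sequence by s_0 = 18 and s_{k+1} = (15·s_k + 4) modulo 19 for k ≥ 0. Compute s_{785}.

3

We have s_0 = 18; s_1 = 8; s_2 = 10; s_3 = 2; s_4 = 15; s_5 = 1; s_6 = 0; s_7 = 4; s_8 = 7; s_9 = 14; s_{10} = 5; s_{11} = 3; s_{12} = 11; s_{13} = 17; s_{14} = 12; s_{15} = 13; s_{16} = 9; s_{17} = 6; s_{18} = 18.
Since s_{18} = s_0 = 18, the sequence is periodic with period 18.
(785 - 0) mod 18 = 11, so s_{785} = s_{11} = 3.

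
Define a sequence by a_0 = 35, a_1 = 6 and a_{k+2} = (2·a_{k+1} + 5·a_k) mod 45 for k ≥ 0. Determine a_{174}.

17

Computing terms: a_0 = 35,  a_1 = 6,  a_2 = 7,  a_3 = 44,  a_4 = 33,  a_5 = 16,  a_6 = 17,  a_7 = 24,  a_8 = 43,  a_9 = 26,  a_{10} = 42,  a_{11} = 34,  a_{12} = 8,  a_{13} = 6,  a_{14} = 7.
Since (a_{13}, a_{14}) = (a_1, a_2) = (6, 7) (two consecutive terms determine the rest), the sequence is eventually periodic: after a pre-period of length 1 it cycles with period 12.
For k ≥ 1, a_k depends only on (k - 1) mod 12. (174 - 1) mod 12 = 5, so a_{174} = a_6 = 17.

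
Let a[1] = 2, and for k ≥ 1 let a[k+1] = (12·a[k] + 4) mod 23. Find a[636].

a[1] = 2; a[2] = 5; a[3] = 18; a[4] = 13; a[5] = 22; a[6] = 15; a[7] = 0; a[8] = 4; a[9] = 6; a[10] = 7; a[11] = 19; a[12] = 2.
The sequence repeats with period 11.
So a[636] = a[1 + ((636-1) mod 11)] = a[9] = 6.

6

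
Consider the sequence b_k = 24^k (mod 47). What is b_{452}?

b_0 = 1, b_1 = 24, b_2 = 12, b_3 = 6, b_4 = 3, b_5 = 25, b_6 = 36, b_7 = 18, b_8 = 9, b_9 = 28, b_{10} = 14, b_{11} = 7, b_{12} = 27, b_{13} = 37, b_{14} = 42, b_{15} = 21, b_{16} = 34, b_{17} = 17, b_{18} = 32, b_{19} = 16, b_{20} = 8, b_{21} = 4, b_{22} = 2, b_{23} = 1.
Since b_{23} = b_0 = 1, the sequence is periodic with period 23.
(452 - 0) mod 23 = 15, so b_{452} = b_{15} = 21.

21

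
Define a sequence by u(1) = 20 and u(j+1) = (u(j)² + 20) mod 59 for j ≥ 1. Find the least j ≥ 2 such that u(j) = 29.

u(1) = 20, u(2) = 7, u(3) = 10, u(4) = 2, u(5) = 24, u(6) = 6, u(7) = 56, u(8) = 29, u(9) = 35, u(10) = 6.
Since u(10) = u(6) = 6, the sequence is eventually periodic: after a pre-period of length 5 it cycles with period 4.
The value 29 first appears (with j ≥ 2) at u(8).

8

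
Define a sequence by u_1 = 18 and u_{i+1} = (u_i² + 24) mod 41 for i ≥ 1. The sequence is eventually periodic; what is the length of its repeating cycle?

u_1 = 18,  u_2 = 20,  u_3 = 14,  u_4 = 15,  u_5 = 3,  u_6 = 33,  u_7 = 6,  u_8 = 19,  u_9 = 16,  u_{10} = 34,  u_{11} = 32,  u_{12} = 23,  u_{13} = 20.
Since u_{13} = u_2 = 20, the sequence is eventually periodic: after a pre-period of length 1 it cycles with period 11.

11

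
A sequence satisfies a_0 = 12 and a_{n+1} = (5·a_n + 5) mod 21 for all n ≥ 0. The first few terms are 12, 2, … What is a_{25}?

2

Listing terms: a_0 = 12; a_1 = 2; a_2 = 15; a_3 = 17; a_4 = 6; a_5 = 14; a_6 = 12.
Since a_6 = a_0 = 12, the sequence is periodic with period 6.
(25 - 0) mod 6 = 1, so a_{25} = a_1 = 2.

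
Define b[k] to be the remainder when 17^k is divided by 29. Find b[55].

Listing terms: b[1] = 17, b[2] = 28, b[3] = 12, b[4] = 1, b[5] = 17.
The sequence repeats with period 4.
So b[55] = b[1 + ((55-1) mod 4)] = b[3] = 12.

12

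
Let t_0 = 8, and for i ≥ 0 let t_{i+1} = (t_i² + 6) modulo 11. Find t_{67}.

Computing terms: t_0 = 8, t_1 = 4, t_2 = 0, t_3 = 6, t_4 = 9, t_5 = 10, t_6 = 7, t_7 = 0.
Since t_7 = t_2 = 0, the sequence is eventually periodic: after a pre-period of length 2 it cycles with period 5.
For i ≥ 2, t_i depends only on (i - 2) mod 5. (67 - 2) mod 5 = 0, so t_{67} = t_2 = 0.

0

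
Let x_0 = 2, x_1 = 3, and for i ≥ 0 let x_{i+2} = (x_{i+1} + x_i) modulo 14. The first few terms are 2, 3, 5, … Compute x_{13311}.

We have x_0 = 2, x_1 = 3, x_2 = 5, x_3 = 8, x_4 = 13, x_5 = 7, x_6 = 6, x_7 = 13, x_8 = 5, x_9 = 4, x_{10} = 9, x_{11} = 13, x_{12} = 8, x_{13} = 7, x_{14} = 1, x_{15} = 8, x_{16} = 9, x_{17} = 3, x_{18} = 12, x_{19} = 1, x_{20} = 13, x_{21} = 0, x_{22} = 13, x_{23} = 13, x_{24} = 12, x_{25} = 11, x_{26} = 9, x_{27} = 6, x_{28} = 1, x_{29} = 7, x_{30} = 8, x_{31} = 1, x_{32} = 9, x_{33} = 10, x_{34} = 5, x_{35} = 1, x_{36} = 6, x_{37} = 7, x_{38} = 13, x_{39} = 6, x_{40} = 5, x_{41} = 11, x_{42} = 2, x_{43} = 13, x_{44} = 1, x_{45} = 0, x_{46} = 1, x_{47} = 1, x_{48} = 2, x_{49} = 3.
Since (x_{48}, x_{49}) = (x_0, x_1) = (2, 3) (two consecutive terms determine the rest), the sequence is periodic with period 48.
(13311 - 0) mod 48 = 15, so x_{13311} = x_{15} = 8.

8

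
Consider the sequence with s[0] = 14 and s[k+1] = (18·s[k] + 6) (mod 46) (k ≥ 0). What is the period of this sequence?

Computing terms: s[0] = 14; s[1] = 28; s[2] = 4; s[3] = 32; s[4] = 30; s[5] = 40; s[6] = 36; s[7] = 10; s[8] = 2; s[9] = 42; s[10] = 26; s[11] = 14.
The sequence repeats with period 11.

11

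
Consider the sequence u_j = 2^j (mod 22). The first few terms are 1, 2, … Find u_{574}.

Listing terms: u_0 = 1; u_1 = 2; u_2 = 4; u_3 = 8; u_4 = 16; u_5 = 10; u_6 = 20; u_7 = 18; u_8 = 14; u_9 = 6; u_{10} = 12; u_{11} = 2.
Since u_{11} = u_1 = 2, the sequence is eventually periodic: after a pre-period of length 1 it cycles with period 10.
For j ≥ 1, u_j depends only on (j - 1) mod 10. (574 - 1) mod 10 = 3, so u_{574} = u_4 = 16.

16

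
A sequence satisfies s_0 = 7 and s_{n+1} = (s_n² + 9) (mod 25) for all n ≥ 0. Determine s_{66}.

s_0 = 7, s_1 = 8, s_2 = 23, s_3 = 13, s_4 = 3, s_5 = 18, s_6 = 8.
Since s_6 = s_1 = 8, the sequence is eventually periodic: after a pre-period of length 1 it cycles with period 5.
For n ≥ 1, s_n depends only on (n - 1) mod 5. (66 - 1) mod 5 = 0, so s_{66} = s_1 = 8.

8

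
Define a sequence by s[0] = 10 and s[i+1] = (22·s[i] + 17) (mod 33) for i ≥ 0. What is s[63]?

We have s[0] = 10, s[1] = 6, s[2] = 17, s[3] = 28, s[4] = 6.
Since s[4] = s[1] = 6, the sequence is eventually periodic: after a pre-period of length 1 it cycles with period 3.
For i ≥ 1, s[i] depends only on (i - 1) mod 3. (63 - 1) mod 3 = 2, so s[63] = s[3] = 28.

28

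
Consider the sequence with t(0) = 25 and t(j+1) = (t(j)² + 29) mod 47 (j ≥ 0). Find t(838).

14

Computing terms: t(0) = 25; t(1) = 43; t(2) = 45; t(3) = 33; t(4) = 37; t(5) = 35; t(6) = 32; t(7) = 19; t(8) = 14; t(9) = 37.
Since t(9) = t(4) = 37, the sequence is eventually periodic: after a pre-period of length 4 it cycles with period 5.
For j ≥ 4, t(j) depends only on (j - 4) mod 5. (838 - 4) mod 5 = 4, so t(838) = t(8) = 14.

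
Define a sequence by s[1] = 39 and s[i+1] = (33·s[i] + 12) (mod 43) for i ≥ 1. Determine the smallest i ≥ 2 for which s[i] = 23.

31

We have s[1] = 39,  s[2] = 9,  s[3] = 8,  s[4] = 18,  s[5] = 4,  s[6] = 15,  s[7] = 34,  s[8] = 16,  s[9] = 24,  s[10] = 30,  s[11] = 13,  s[12] = 11,  s[13] = 31,  s[14] = 3,  s[15] = 25,  s[16] = 20,  s[17] = 27,  s[18] = 0,  s[19] = 12,  s[20] = 21,  s[21] = 17,  s[22] = 14,  s[23] = 1,  s[24] = 2,  s[25] = 35,  s[26] = 6,  s[27] = 38,  s[28] = 19,  s[29] = 37,  s[30] = 29,  s[31] = 23,  s[32] = 40,  s[33] = 42,  s[34] = 22,  s[35] = 7,  s[36] = 28,  s[37] = 33,  s[38] = 26,  s[39] = 10,  s[40] = 41,  s[41] = 32,  s[42] = 36,  s[43] = 39.
The sequence repeats with period 42.
The value 23 first appears (with i ≥ 2) at s[31].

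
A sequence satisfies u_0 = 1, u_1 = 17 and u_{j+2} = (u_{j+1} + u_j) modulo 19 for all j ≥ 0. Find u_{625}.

1

Computing terms: u_0 = 1, u_1 = 17, u_2 = 18, u_3 = 16, u_4 = 15, u_5 = 12, u_6 = 8, u_7 = 1, u_8 = 9, u_9 = 10, u_{10} = 0, u_{11} = 10, u_{12} = 10, u_{13} = 1, u_{14} = 11, u_{15} = 12, u_{16} = 4, u_{17} = 16, u_{18} = 1, u_{19} = 17.
The sequence repeats with period 18.
(625 - 0) mod 18 = 13, so u_{625} = u_{13} = 1.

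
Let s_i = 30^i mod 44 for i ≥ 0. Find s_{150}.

12

Listing terms: s_0 = 1, s_1 = 30, s_2 = 20, s_3 = 28, s_4 = 4, s_5 = 32, s_6 = 36, s_7 = 24, s_8 = 16, s_9 = 40, s_{10} = 12, s_{11} = 8, s_{12} = 20.
Since s_{12} = s_2 = 20, the sequence is eventually periodic: after a pre-period of length 2 it cycles with period 10.
For i ≥ 2, s_i depends only on (i - 2) mod 10. (150 - 2) mod 10 = 8, so s_{150} = s_{10} = 12.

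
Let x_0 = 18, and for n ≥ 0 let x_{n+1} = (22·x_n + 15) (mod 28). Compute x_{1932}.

25

We have x_0 = 18, x_1 = 19, x_2 = 13, x_3 = 21, x_4 = 1, x_5 = 9, x_6 = 17, x_7 = 25, x_8 = 5, x_9 = 13.
Since x_9 = x_2 = 13, the sequence is eventually periodic: after a pre-period of length 2 it cycles with period 7.
For n ≥ 2, x_n depends only on (n - 2) mod 7. (1932 - 2) mod 7 = 5, so x_{1932} = x_7 = 25.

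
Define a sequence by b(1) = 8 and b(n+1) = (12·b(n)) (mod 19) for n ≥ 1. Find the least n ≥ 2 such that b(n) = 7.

b(1) = 8,  b(2) = 1,  b(3) = 12,  b(4) = 11,  b(5) = 18,  b(6) = 7,  b(7) = 8.
The sequence repeats with period 6.
The value 7 first appears (with n ≥ 2) at b(6).

6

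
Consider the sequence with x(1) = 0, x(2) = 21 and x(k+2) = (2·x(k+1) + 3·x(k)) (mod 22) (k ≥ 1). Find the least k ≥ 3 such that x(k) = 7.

10

x(1) = 0, x(2) = 21, x(3) = 20, x(4) = 15, x(5) = 2, x(6) = 5, x(7) = 16, x(8) = 3, x(9) = 10, x(10) = 7, x(11) = 0, x(12) = 21.
The sequence repeats with period 10.
The value 7 first appears (with k ≥ 3) at x(10).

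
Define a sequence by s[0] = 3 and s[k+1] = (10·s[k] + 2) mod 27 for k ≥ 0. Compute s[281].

16

Computing terms: s[0] = 3; s[1] = 5; s[2] = 25; s[3] = 9; s[4] = 11; s[5] = 4; s[6] = 15; s[7] = 17; s[8] = 10; s[9] = 21; s[10] = 23; s[11] = 16; s[12] = 0; s[13] = 2; s[14] = 22; s[15] = 6; s[16] = 8; s[17] = 1; s[18] = 12; s[19] = 14; s[20] = 7; s[21] = 18; s[22] = 20; s[23] = 13; s[24] = 24; s[25] = 26; s[26] = 19; s[27] = 3.
Since s[27] = s[0] = 3, the sequence is periodic with period 27.
So s[281] = s[0 + ((281-0) mod 27)] = s[11] = 16.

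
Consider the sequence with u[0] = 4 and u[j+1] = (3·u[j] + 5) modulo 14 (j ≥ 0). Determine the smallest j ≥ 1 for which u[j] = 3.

We have u[0] = 4,  u[1] = 3,  u[2] = 0,  u[3] = 5,  u[4] = 6,  u[5] = 9,  u[6] = 4.
The sequence repeats with period 6.
The value 3 first appears (with j ≥ 1) at u[1].

1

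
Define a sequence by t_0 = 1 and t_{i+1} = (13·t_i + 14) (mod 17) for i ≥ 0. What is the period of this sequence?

4

t_0 = 1, t_1 = 10, t_2 = 8, t_3 = 16, t_4 = 1.
Since t_4 = t_0 = 1, the sequence is periodic with period 4.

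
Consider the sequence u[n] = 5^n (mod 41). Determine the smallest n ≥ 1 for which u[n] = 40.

Listing terms: u[0] = 1,  u[1] = 5,  u[2] = 25,  u[3] = 2,  u[4] = 10,  u[5] = 9,  u[6] = 4,  u[7] = 20,  u[8] = 18,  u[9] = 8,  u[10] = 40,  u[11] = 36,  u[12] = 16,  u[13] = 39,  u[14] = 31,  u[15] = 32,  u[16] = 37,  u[17] = 21,  u[18] = 23,  u[19] = 33,  u[20] = 1.
Since u[20] = u[0] = 1, the sequence is periodic with period 20.
The value 40 first appears (with n ≥ 1) at u[10].

10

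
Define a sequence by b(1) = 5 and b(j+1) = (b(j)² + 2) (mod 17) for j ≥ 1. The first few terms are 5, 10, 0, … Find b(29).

11

Computing terms: b(1) = 5; b(2) = 10; b(3) = 0; b(4) = 2; b(5) = 6; b(6) = 4; b(7) = 1; b(8) = 3; b(9) = 11; b(10) = 4.
Since b(10) = b(6) = 4, the sequence is eventually periodic: after a pre-period of length 5 it cycles with period 4.
For j ≥ 6, b(j) depends only on (j - 6) mod 4. (29 - 6) mod 4 = 3, so b(29) = b(9) = 11.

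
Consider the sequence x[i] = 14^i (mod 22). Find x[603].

x[1] = 14; x[2] = 20; x[3] = 16; x[4] = 4; x[5] = 12; x[6] = 14.
Since x[6] = x[1] = 14, the sequence is periodic with period 5.
(603 - 1) mod 5 = 2, so x[603] = x[3] = 16.

16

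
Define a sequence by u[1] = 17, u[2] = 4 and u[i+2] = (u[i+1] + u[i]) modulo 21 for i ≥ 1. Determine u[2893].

u[1] = 17,  u[2] = 4,  u[3] = 0,  u[4] = 4,  u[5] = 4,  u[6] = 8,  u[7] = 12,  u[8] = 20,  u[9] = 11,  u[10] = 10,  u[11] = 0,  u[12] = 10,  u[13] = 10,  u[14] = 20,  u[15] = 9,  u[16] = 8,  u[17] = 17,  u[18] = 4.
The sequence repeats with period 16.
So u[2893] = u[1 + ((2893-1) mod 16)] = u[13] = 10.

10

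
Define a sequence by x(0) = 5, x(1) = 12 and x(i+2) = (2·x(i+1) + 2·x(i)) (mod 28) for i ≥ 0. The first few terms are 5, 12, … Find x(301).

24

x(0) = 5,  x(1) = 12,  x(2) = 6,  x(3) = 8,  x(4) = 0,  x(5) = 16,  x(6) = 4,  x(7) = 12,  x(8) = 4,  x(9) = 4,  x(10) = 16,  x(11) = 12,  x(12) = 0,  x(13) = 24,  x(14) = 20,  x(15) = 4,  x(16) = 20,  x(17) = 20,  x(18) = 24,  x(19) = 4,  x(20) = 0,  x(21) = 8,  x(22) = 16,  x(23) = 20,  x(24) = 16,  x(25) = 16,  x(26) = 8,  x(27) = 20,  x(28) = 0,  x(29) = 12,  x(30) = 24,  x(31) = 16,  x(32) = 24,  x(33) = 24,  x(34) = 12,  x(35) = 16,  x(36) = 0,  x(37) = 4,  x(38) = 8,  x(39) = 24,  x(40) = 8,  x(41) = 8,  x(42) = 4,  x(43) = 24,  x(44) = 0,  x(45) = 20,  x(46) = 12,  x(47) = 8,  x(48) = 12,  x(49) = 12,  x(50) = 20,  x(51) = 8,  x(52) = 0.
Since (x(51), x(52)) = (x(3), x(4)) = (8, 0) (two consecutive terms determine the rest), the sequence is eventually periodic: after a pre-period of length 3 it cycles with period 48.
For i ≥ 3, x(i) depends only on (i - 3) mod 48. (301 - 3) mod 48 = 10, so x(301) = x(13) = 24.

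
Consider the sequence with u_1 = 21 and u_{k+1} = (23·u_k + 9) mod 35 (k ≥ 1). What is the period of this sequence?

u_1 = 21,  u_2 = 2,  u_3 = 20,  u_4 = 14,  u_5 = 16,  u_6 = 27,  u_7 = 0,  u_8 = 9,  u_9 = 6,  u_{10} = 7,  u_{11} = 30,  u_{12} = 34,  u_{13} = 21.
Since u_{13} = u_1 = 21, the sequence is periodic with period 12.

12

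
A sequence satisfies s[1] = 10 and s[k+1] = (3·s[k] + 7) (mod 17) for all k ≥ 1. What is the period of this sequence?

16

Computing terms: s[1] = 10; s[2] = 3; s[3] = 16; s[4] = 4; s[5] = 2; s[6] = 13; s[7] = 12; s[8] = 9; s[9] = 0; s[10] = 7; s[11] = 11; s[12] = 6; s[13] = 8; s[14] = 14; s[15] = 15; s[16] = 1; s[17] = 10.
The sequence repeats with period 16.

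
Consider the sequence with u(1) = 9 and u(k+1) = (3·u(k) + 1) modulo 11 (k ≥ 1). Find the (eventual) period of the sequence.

5

Computing terms: u(1) = 9, u(2) = 6, u(3) = 8, u(4) = 3, u(5) = 10, u(6) = 9.
Since u(6) = u(1) = 9, the sequence is periodic with period 5.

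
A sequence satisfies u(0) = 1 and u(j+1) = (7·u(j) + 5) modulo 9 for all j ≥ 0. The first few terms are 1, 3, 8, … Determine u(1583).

2

Computing terms: u(0) = 1, u(1) = 3, u(2) = 8, u(3) = 7, u(4) = 0, u(5) = 5, u(6) = 4, u(7) = 6, u(8) = 2, u(9) = 1.
The sequence repeats with period 9.
(1583 - 0) mod 9 = 8, so u(1583) = u(8) = 2.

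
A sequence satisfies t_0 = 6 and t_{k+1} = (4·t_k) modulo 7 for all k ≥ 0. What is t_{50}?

We have t_0 = 6,  t_1 = 3,  t_2 = 5,  t_3 = 6.
Since t_3 = t_0 = 6, the sequence is periodic with period 3.
(50 - 0) mod 3 = 2, so t_{50} = t_2 = 5.

5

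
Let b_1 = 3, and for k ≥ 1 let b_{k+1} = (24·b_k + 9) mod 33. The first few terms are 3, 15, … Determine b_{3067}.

0

We have b_1 = 3,  b_2 = 15,  b_3 = 6,  b_4 = 21,  b_5 = 18,  b_6 = 12,  b_7 = 0,  b_8 = 9,  b_9 = 27,  b_{10} = 30,  b_{11} = 3.
Since b_{11} = b_1 = 3, the sequence is periodic with period 10.
(3067 - 1) mod 10 = 6, so b_{3067} = b_7 = 0.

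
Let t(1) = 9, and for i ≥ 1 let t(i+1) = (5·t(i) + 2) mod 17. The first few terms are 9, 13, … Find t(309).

4

t(1) = 9, t(2) = 13, t(3) = 16, t(4) = 14, t(5) = 4, t(6) = 5, t(7) = 10, t(8) = 1, t(9) = 7, t(10) = 3, t(11) = 0, t(12) = 2, t(13) = 12, t(14) = 11, t(15) = 6, t(16) = 15, t(17) = 9.
The sequence repeats with period 16.
So t(309) = t(1 + ((309-1) mod 16)) = t(5) = 4.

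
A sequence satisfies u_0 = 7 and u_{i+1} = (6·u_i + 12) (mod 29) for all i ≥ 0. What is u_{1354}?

Computing terms: u_0 = 7,  u_1 = 25,  u_2 = 17,  u_3 = 27,  u_4 = 0,  u_5 = 12,  u_6 = 26,  u_7 = 23,  u_8 = 5,  u_9 = 13,  u_{10} = 3,  u_{11} = 1,  u_{12} = 18,  u_{13} = 4,  u_{14} = 7.
Since u_{14} = u_0 = 7, the sequence is periodic with period 14.
(1354 - 0) mod 14 = 10, so u_{1354} = u_{10} = 3.

3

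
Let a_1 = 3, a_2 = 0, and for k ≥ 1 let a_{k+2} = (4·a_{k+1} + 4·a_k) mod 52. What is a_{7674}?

Computing terms: a_1 = 3, a_2 = 0, a_3 = 12, a_4 = 48, a_5 = 32, a_6 = 8, a_7 = 4, a_8 = 48, a_9 = 0, a_{10} = 36, a_{11} = 40, a_{12} = 44, a_{13} = 24, a_{14} = 12, a_{15} = 40, a_{16} = 0, a_{17} = 4, a_{18} = 16, a_{19} = 28, a_{20} = 20, a_{21} = 36, a_{22} = 16, a_{23} = 0, a_{24} = 12.
Since (a_{23}, a_{24}) = (a_2, a_3) = (0, 12) (two consecutive terms determine the rest), the sequence is eventually periodic: after a pre-period of length 1 it cycles with period 21.
For k ≥ 2, a_k depends only on (k - 2) mod 21. (7674 - 2) mod 21 = 7, so a_{7674} = a_9 = 0.

0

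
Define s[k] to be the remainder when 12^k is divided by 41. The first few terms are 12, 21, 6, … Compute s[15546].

5

Computing terms: s[1] = 12; s[2] = 21; s[3] = 6; s[4] = 31; s[5] = 3; s[6] = 36; s[7] = 22; s[8] = 18; s[9] = 11; s[10] = 9; s[11] = 26; s[12] = 25; s[13] = 13; s[14] = 33; s[15] = 27; s[16] = 37; s[17] = 34; s[18] = 39; s[19] = 17; s[20] = 40; s[21] = 29; s[22] = 20; s[23] = 35; s[24] = 10; s[25] = 38; s[26] = 5; s[27] = 19; s[28] = 23; s[29] = 30; s[30] = 32; s[31] = 15; s[32] = 16; s[33] = 28; s[34] = 8; s[35] = 14; s[36] = 4; s[37] = 7; s[38] = 2; s[39] = 24; s[40] = 1; s[41] = 12.
Since s[41] = s[1] = 12, the sequence is periodic with period 40.
So s[15546] = s[1 + ((15546-1) mod 40)] = s[26] = 5.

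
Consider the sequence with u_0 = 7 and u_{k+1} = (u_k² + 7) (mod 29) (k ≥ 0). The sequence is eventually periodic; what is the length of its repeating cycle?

Computing terms: u_0 = 7,  u_1 = 27,  u_2 = 11,  u_3 = 12,  u_4 = 6,  u_5 = 14,  u_6 = 0,  u_7 = 7.
Since u_7 = u_0 = 7, the sequence is periodic with period 7.

7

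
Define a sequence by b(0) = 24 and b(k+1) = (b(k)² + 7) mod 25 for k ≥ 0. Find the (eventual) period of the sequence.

8

We have b(0) = 24,  b(1) = 8,  b(2) = 21,  b(3) = 23,  b(4) = 11,  b(5) = 3,  b(6) = 16,  b(7) = 13,  b(8) = 1,  b(9) = 8.
Since b(9) = b(1) = 8, the sequence is eventually periodic: after a pre-period of length 1 it cycles with period 8.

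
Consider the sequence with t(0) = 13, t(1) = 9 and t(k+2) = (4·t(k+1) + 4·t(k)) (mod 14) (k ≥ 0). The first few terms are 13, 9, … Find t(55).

Listing terms: t(0) = 13,  t(1) = 9,  t(2) = 4,  t(3) = 10,  t(4) = 0,  t(5) = 12,  t(6) = 6,  t(7) = 2,  t(8) = 4,  t(9) = 10.
Since (t(8), t(9)) = (t(2), t(3)) = (4, 10) (two consecutive terms determine the rest), the sequence is eventually periodic: after a pre-period of length 2 it cycles with period 6.
For k ≥ 2, t(k) depends only on (k - 2) mod 6. (55 - 2) mod 6 = 5, so t(55) = t(7) = 2.

2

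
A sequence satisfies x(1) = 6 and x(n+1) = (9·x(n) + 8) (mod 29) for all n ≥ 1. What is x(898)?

We have x(1) = 6, x(2) = 4, x(3) = 15, x(4) = 27, x(5) = 19, x(6) = 5, x(7) = 24, x(8) = 21, x(9) = 23, x(10) = 12, x(11) = 0, x(12) = 8, x(13) = 22, x(14) = 3, x(15) = 6.
The sequence repeats with period 14.
(898 - 1) mod 14 = 1, so x(898) = x(2) = 4.

4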